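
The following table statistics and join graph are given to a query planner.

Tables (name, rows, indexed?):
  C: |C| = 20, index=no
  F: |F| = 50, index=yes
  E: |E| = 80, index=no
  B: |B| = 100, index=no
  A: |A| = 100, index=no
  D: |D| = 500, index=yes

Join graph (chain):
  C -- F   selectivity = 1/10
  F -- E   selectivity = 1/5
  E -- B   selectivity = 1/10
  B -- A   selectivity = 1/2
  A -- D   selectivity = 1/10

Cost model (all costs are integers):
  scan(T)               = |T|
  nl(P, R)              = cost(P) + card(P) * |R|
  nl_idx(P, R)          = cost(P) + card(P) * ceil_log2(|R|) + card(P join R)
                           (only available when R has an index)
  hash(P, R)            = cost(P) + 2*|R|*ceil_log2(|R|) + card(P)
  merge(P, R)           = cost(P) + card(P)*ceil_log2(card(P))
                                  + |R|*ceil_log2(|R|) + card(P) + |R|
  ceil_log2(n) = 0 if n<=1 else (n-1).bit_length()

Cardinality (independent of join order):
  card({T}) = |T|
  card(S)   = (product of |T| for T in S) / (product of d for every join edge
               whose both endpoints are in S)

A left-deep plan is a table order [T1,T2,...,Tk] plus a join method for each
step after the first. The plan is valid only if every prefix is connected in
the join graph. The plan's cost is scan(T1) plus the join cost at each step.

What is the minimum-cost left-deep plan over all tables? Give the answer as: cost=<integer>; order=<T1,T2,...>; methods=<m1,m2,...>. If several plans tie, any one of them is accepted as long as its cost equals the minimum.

cost=830860; order=C,F,E,B,A,D; methods=nl_idx,hash,hash,hash,hash

Selinger DP (subsets sized 1..n):
  {C}: scan cost=20, card=20
  {F}: scan cost=50, card=50
  {E}: scan cost=80, card=80
  {B}: scan cost=100, card=100
  {A}: scan cost=100, card=100
  {D}: scan cost=500, card=500
  {CF}: card=100; try (F,nl_idx)→240, (C,hash)→300, (F,merge)→490, (C,merge)→520, (F,hash)→640, (F,nl)→1020 …(+1); best=240 via (F,nl_idx)
  {EF}: card=800; try (F,hash)→760, (E,merge)→1040, (F,merge)→1070, (E,hash)→1220, (F,nl_idx)→1360, (E,nl)→4050 …(+1); best=760 via (F,hash)
  {BE}: card=800; try (E,hash)→1320, (B,merge)→1520, (E,merge)→1540, (B,hash)→1560, (B,nl)→8080, (E,nl)→8100; best=1320 via (E,hash)
  {AB}: card=5000; try (B,hash)→1600, (A,hash)→1600, (B,merge)→1700, (A,merge)→1700, (B,nl)→10100, (A,nl)→10100; best=1600 via (B,hash)
  {AD}: card=5000; try (A,hash)→2400, (D,merge)→5900, (D,nl_idx)→6000, (A,merge)→6300, (D,hash)→9200, (D,nl)→50100 …(+1); best=2400 via (A,hash)
  {CEF}: card=1600; try (E,hash)→1460, (E,merge)→1680, (C,hash)→1760, (E,nl)→8240, (C,merge)→9680, (C,nl)→16760; best=1460 via (E,hash)
  {BEF}: card=8000; try (F,hash)→2720, (B,hash)→2960, (B,merge)→10360, (F,merge)→10470, (F,nl_idx)→14120, (F,nl)→41320 …(+1); best=2720 via (F,hash)
  {ABE}: card=40000; try (A,hash)→3520, (E,hash)→7720, (A,merge)→10920, (E,merge)→72240, (A,nl)→81320, (E,nl)→401600; best=3520 via (A,hash)
  {ABD}: card=250000; try (B,hash)→8800, (D,hash)→15600, (B,merge)→73200, (D,merge)→76600, (D,nl_idx)→296600, (B,nl)→502400 …(+1); best=8800 via (B,hash)
  {BCEF}: card=16000; try (B,hash)→4460, (C,hash)→10920, (B,merge)→21460, (C,merge)→114840, (B,nl)→161460, (C,nl)→162720; best=4460 via (B,hash)
  {ABEF}: card=400000; try (A,hash)→12120, (F,hash)→44120, (A,merge)→115520, (F,nl_idx)→643520, (F,merge)→683870, (A,nl)→802720 …(+1); best=12120 via (A,hash)
  {ABDE}: card=2000000; try (D,hash)→52520, (E,hash)→259920, (D,merge)→688520, (D,nl_idx)→2363520, (E,merge)→4759440, (D,nl)→20003520 …(+1); best=52520 via (D,hash)
  {ABCEF}: card=800000; try (A,hash)→21860, (A,merge)→245260, (C,hash)→412320, (A,nl)→1604460, (C,nl)→8012120, (C,merge)→8012240; best=21860 via (A,hash)
  {ABDEF}: card=20000000; try (D,hash)→421120, (F,hash)→2053120, (D,merge)→8017120, (D,nl_idx)→23612120, (F,nl_idx)→32052520, (F,merge)→44052870 …(+2); best=421120 via (D,hash)
  {ABCDEF}: card=40000000; try (D,hash)→830860, (D,merge)→16826860, (C,hash)→20421320, (D,nl_idx)→47221860, (D,nl)→400021860, (C,nl)→400421120 …(+1); best=830860 via (D,hash)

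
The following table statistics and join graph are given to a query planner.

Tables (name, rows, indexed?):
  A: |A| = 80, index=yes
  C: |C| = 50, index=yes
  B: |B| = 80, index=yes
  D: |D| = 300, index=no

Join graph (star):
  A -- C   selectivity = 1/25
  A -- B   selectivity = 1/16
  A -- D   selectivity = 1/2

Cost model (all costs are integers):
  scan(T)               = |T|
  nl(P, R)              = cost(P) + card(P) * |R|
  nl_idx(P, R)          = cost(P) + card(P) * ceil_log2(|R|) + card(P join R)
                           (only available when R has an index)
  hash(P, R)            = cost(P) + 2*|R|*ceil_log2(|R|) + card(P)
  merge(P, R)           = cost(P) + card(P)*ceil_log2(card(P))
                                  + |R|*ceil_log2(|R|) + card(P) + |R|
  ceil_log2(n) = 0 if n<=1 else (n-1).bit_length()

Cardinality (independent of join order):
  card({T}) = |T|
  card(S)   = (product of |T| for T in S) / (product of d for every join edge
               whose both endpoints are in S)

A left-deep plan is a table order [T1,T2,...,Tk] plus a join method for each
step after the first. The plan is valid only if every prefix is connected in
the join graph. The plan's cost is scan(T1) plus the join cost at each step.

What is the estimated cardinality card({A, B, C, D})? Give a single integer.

120000

Tables in S: A(80), B(80), C(50), D(300)
Edges inside S: A-C(d=25), A-B(d=16), A-D(d=2)
numerator = 80 * 80 * 50 * 300 = 96000000
denominator = 25 * 16 * 2 = 800
card(S) = 96000000 / 800 = 120000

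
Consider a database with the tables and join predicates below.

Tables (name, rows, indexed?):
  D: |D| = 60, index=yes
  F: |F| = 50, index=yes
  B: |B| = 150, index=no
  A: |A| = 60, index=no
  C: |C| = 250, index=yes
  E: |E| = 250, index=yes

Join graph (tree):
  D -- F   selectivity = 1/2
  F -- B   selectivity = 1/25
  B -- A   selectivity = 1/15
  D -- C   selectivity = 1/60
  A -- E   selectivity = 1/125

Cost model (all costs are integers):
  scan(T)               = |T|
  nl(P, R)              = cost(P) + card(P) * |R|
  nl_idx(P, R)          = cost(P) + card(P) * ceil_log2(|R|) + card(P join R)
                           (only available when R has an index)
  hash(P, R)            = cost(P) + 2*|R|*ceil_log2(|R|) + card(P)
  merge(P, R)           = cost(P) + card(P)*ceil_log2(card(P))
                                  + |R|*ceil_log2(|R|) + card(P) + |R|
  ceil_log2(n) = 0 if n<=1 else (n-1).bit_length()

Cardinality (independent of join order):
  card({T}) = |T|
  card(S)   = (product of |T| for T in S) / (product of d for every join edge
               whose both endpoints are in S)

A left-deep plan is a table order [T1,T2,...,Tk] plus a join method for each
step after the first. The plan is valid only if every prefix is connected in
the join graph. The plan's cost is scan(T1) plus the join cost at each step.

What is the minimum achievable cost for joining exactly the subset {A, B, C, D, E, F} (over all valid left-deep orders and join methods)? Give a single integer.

Selinger DP over subsets of {A,B,C,D,E,F}:
  {D}: scan cost=60, card=60
  {F}: scan cost=50, card=50
  {B}: scan cost=150, card=150
  {A}: scan cost=60, card=60
  {C}: scan cost=250, card=250
  {E}: scan cost=250, card=250
  {DF}: card=1500; try (F,hash)→720, (D,hash)→820, (D,merge)→820, (F,merge)→830, (D,nl_idx)→1850, (F,nl_idx)→1920 …(+2); best=720 via (F,hash)
  {CD}: card=250; try (C,nl_idx)→790, (D,hash)→1220, (D,nl_idx)→2000, (C,merge)→2730, (D,merge)→2920, (C,hash)→4120 …(+2); best=790 via (C,nl_idx)
  {BF}: card=300; try (F,hash)→900, (F,nl_idx)→1350, (B,merge)→1750, (F,merge)→1850, (B,hash)→2500, (B,nl)→7550 …(+1); best=900 via (F,hash)
  {AB}: card=600; try (A,hash)→1020, (B,merge)→1830, (A,merge)→1920, (B,hash)→2520, (B,nl)→9060, (A,nl)→9150; best=1020 via (A,hash)
  {AE}: card=120; try (E,nl_idx)→660, (A,hash)→1220, (E,merge)→2730, (A,merge)→2920, (E,hash)→4120, (E,nl)→15060 …(+1); best=660 via (E,nl_idx)
  {BDF}: card=9000; try (D,hash)→1920, (D,merge)→4320, (B,hash)→4620, (D,nl_idx)→11700, (D,nl)→18900, (B,merge)→20070 …(+1); best=1920 via (D,hash)
  {CDF}: card=6250; try (F,hash)→1640, (F,merge)→3390, (C,hash)→6220, (F,nl_idx)→8540, (F,nl)→13290, (C,nl_idx)→18970 …(+2); best=1640 via (F,hash)
  {ABF}: card=1200; try (A,hash)→1920, (F,hash)→2220, (A,merge)→4320, (F,nl_idx)→5820, (F,merge)→7970, (A,nl)→18900 …(+1); best=1920 via (A,hash)
  {ABE}: card=1200; try (B,merge)→2970, (B,hash)→3180, (E,hash)→5620, (E,nl_idx)→7020, (E,merge)→9870, (B,nl)→18660 …(+1); best=2970 via (B,merge)
  {ABDF}: card=36000; try (D,hash)→3840, (A,hash)→11640, (D,merge)→16740, (D,nl_idx)→45120, (D,nl)→73920, (A,merge)→137340 …(+1); best=3840 via (D,hash)
  {BCDF}: card=37500; try (B,hash)→10290, (C,hash)→14920, (B,merge)→90490, (C,nl_idx)→111420, (C,merge)→139170, (B,nl)→939140 …(+1); best=10290 via (B,hash)
  {ABEF}: card=2400; try (F,hash)→4770, (E,hash)→7120, (F,nl_idx)→12570, (E,nl_idx)→13920, (F,merge)→17720, (E,merge)→18570 …(+2); best=4770 via (F,hash)
  {ABCDF}: card=150000; try (C,hash)→43840, (A,hash)→48510, (C,nl_idx)→441840, (C,merge)→618090, (A,merge)→648210, (A,nl)→2260290 …(+1); best=43840 via (C,hash)
  {ABDEF}: card=72000; try (D,hash)→7890, (D,merge)→36390, (E,hash)→43840, (D,nl_idx)→91170, (D,nl)→148770, (E,nl_idx)→363840 …(+2); best=7890 via (D,hash)
  {ABCDEF}: card=300000; try (C,hash)→83890, (E,hash)→197840, (C,nl_idx)→883890, (C,merge)→1306140, (E,nl_idx)→1543840, (E,merge)→2896090 …(+2); best=83890 via (C,hash)

83890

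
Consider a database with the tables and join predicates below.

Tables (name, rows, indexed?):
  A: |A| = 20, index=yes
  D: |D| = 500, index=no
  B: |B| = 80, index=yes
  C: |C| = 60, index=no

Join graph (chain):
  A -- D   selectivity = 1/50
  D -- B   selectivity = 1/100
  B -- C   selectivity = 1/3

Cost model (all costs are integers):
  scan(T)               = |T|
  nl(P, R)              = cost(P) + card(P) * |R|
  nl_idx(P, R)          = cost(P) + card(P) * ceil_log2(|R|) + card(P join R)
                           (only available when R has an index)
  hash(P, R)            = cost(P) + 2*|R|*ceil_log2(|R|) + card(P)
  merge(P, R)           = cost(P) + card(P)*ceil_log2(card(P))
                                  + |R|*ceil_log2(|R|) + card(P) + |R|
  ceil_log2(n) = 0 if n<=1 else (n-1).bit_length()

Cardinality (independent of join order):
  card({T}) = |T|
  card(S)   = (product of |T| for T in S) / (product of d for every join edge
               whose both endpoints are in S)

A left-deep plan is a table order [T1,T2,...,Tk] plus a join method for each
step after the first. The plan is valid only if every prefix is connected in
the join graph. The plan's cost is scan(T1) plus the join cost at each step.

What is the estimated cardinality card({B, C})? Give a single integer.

Tables in S: B(80), C(60)
Edges inside S: B-C(d=3)
numerator = 80 * 60 = 4800
denominator = 3 = 3
card(S) = 4800 / 3 = 1600

1600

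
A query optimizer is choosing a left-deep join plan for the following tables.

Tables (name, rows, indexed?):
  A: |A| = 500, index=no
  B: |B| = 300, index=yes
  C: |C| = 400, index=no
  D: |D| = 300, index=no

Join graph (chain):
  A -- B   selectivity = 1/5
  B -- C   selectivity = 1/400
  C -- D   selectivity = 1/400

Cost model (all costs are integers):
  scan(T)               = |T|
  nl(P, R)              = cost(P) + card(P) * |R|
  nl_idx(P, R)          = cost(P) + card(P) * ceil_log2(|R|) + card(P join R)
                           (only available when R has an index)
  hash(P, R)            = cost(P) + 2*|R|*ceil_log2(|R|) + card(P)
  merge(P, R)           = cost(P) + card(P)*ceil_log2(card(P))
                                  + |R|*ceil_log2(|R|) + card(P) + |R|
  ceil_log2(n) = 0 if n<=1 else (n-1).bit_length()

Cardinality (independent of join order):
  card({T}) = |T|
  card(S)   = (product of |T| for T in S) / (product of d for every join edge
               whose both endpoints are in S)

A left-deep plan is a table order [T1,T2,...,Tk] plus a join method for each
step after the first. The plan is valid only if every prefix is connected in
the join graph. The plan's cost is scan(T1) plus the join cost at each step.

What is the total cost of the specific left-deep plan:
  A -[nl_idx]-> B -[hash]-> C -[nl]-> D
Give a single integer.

step 1: scan A: cost=500, card=500
step 2: join B via nl_idx
    card(P join B) = 500*300/(5) = 30000
    cost = 500 + 500*9 + 30000 = 35000
step 3: join C via hash
    card(P join C) = 30000*400/(400) = 30000
    cost = 35000 + 2*400*9 + 30000 = 72200
step 4: join D via nl
    card(P join D) = 30000*300/(400) = 22500
    cost = 72200 + 30000*300 = 9072200

9072200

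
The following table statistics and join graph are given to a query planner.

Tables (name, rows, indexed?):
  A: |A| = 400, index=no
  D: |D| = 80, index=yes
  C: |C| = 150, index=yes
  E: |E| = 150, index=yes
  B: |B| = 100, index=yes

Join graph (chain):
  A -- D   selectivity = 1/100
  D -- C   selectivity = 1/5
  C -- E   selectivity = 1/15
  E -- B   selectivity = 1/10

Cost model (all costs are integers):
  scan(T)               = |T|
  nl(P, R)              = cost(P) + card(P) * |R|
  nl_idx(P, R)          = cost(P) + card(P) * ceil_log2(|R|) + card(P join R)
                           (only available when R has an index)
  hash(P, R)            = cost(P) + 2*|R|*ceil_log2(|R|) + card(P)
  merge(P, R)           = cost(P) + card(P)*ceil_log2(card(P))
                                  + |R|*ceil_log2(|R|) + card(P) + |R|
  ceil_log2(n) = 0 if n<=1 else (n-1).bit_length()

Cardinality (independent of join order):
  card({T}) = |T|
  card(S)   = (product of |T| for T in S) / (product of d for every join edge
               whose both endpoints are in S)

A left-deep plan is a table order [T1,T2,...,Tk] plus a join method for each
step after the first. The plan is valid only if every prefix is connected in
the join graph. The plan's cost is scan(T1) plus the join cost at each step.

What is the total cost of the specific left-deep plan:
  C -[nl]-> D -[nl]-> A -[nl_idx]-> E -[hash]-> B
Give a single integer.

step 1: scan C: cost=150, card=150
step 2: join D via nl
    card(P join D) = 150*80/(5) = 2400
    cost = 150 + 150*80 = 12150
step 3: join A via nl
    card(P join A) = 2400*400/(100) = 9600
    cost = 12150 + 2400*400 = 972150
step 4: join E via nl_idx
    card(P join E) = 9600*150/(15) = 96000
    cost = 972150 + 9600*8 + 96000 = 1144950
step 5: join B via hash
    card(P join B) = 96000*100/(10) = 960000
    cost = 1144950 + 2*100*7 + 96000 = 1242350

1242350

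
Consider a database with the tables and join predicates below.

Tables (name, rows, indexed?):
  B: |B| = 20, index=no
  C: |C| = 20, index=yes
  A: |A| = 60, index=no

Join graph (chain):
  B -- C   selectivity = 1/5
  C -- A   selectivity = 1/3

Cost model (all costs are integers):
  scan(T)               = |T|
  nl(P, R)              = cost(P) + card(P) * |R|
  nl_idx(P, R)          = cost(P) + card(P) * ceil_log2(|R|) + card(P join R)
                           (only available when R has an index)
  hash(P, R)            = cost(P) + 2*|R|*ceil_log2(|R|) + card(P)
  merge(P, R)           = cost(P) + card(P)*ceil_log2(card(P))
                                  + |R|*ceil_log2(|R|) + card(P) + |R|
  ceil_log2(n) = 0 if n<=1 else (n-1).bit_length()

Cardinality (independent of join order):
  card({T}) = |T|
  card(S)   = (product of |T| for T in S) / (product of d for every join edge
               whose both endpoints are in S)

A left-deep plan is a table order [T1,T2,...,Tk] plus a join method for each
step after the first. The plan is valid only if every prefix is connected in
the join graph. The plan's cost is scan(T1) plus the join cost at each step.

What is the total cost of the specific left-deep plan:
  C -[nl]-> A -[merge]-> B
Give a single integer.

5340

step 1: scan C: cost=20, card=20
step 2: join A via nl
    card(P join A) = 20*60/(3) = 400
    cost = 20 + 20*60 = 1220
step 3: join B via merge
    card(P join B) = 400*20/(5) = 1600
    cost = 1220 + 400*9 + 20*5 + 400 + 20 = 5340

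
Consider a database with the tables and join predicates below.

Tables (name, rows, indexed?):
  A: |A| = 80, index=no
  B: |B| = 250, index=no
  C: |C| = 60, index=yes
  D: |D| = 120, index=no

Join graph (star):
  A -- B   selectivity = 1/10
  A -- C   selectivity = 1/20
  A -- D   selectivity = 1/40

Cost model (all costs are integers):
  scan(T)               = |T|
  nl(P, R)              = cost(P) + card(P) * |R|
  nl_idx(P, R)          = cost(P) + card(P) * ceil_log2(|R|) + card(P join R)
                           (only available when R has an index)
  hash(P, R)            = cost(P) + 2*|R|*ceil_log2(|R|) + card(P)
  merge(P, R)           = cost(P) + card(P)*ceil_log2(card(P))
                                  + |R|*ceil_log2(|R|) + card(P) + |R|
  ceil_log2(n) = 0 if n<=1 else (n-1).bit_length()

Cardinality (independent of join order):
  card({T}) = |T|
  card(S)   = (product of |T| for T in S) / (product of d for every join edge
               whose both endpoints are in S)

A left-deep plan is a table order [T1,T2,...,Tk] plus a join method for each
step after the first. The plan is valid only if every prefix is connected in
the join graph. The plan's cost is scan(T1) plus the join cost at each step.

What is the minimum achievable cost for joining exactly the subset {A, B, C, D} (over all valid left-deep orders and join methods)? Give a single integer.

7040

Selinger DP over subsets of {A,B,C,D}:
  {A}: scan cost=80, card=80
  {B}: scan cost=250, card=250
  {C}: scan cost=60, card=60
  {D}: scan cost=120, card=120
  {AB}: card=2000; try (A,hash)→1620, (B,merge)→2970, (A,merge)→3140, (B,hash)→4160, (B,nl)→20080, (A,nl)→20250; best=1620 via (A,hash)
  {AC}: card=240; try (C,nl_idx)→800, (C,hash)→880, (A,merge)→1120, (C,merge)→1140, (A,hash)→1240, (A,nl)→4860 …(+1); best=800 via (C,nl_idx)
  {AD}: card=240; try (A,hash)→1360, (D,merge)→1680, (A,merge)→1720, (D,hash)→1840, (D,nl)→9680, (A,nl)→9720; best=1360 via (A,hash)
  {ABC}: card=6000; try (C,hash)→4340, (B,hash)→5040, (B,merge)→5210, (C,nl_idx)→19620, (C,merge)→26040, (B,nl)→60800 …(+1); best=4340 via (C,hash)
  {ABD}: card=6000; try (D,hash)→5300, (B,hash)→5600, (B,merge)→5770, (D,merge)→26580, (B,nl)→61360, (D,nl)→241620; best=5300 via (D,hash)
  {ACD}: card=720; try (C,hash)→2320, (D,hash)→2720, (C,nl_idx)→3520, (D,merge)→3920, (C,merge)→3940, (C,nl)→15760 …(+1); best=2320 via (C,hash)
  {ABCD}: card=18000; try (B,hash)→7040, (D,hash)→12020, (C,hash)→12020, (B,merge)→12490, (C,nl_idx)→59300, (D,merge)→89300 …(+4); best=7040 via (B,hash)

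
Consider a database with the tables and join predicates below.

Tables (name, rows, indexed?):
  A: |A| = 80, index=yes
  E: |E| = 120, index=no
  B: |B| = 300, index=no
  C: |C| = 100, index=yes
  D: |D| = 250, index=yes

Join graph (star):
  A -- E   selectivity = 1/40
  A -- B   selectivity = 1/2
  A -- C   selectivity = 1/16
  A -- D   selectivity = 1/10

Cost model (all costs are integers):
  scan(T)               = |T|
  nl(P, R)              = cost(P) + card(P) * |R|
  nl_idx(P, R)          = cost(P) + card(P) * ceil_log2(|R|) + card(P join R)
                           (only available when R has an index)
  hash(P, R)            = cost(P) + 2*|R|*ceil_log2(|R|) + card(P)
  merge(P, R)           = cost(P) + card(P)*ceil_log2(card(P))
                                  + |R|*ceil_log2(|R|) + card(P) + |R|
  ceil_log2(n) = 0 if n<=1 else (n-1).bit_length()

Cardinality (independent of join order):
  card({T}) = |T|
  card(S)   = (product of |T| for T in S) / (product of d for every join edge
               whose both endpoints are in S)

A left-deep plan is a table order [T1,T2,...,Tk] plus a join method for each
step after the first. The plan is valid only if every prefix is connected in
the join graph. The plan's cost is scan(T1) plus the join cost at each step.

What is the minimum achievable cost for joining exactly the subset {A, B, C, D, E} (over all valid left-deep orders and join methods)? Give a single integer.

Selinger DP over subsets of {A,B,C,D,E}:
  {A}: scan cost=80, card=80
  {E}: scan cost=120, card=120
  {B}: scan cost=300, card=300
  {C}: scan cost=100, card=100
  {D}: scan cost=250, card=250
  {AE}: card=240; try (A,nl_idx)→1200, (A,hash)→1360, (E,merge)→1680, (A,merge)→1720, (E,hash)→1840, (E,nl)→9680 …(+1); best=1200 via (A,nl_idx)
  {AB}: card=12000; try (A,hash)→1720, (B,merge)→3720, (A,merge)→3940, (B,hash)→5560, (A,nl_idx)→14400, (B,nl)→24080 …(+1); best=1720 via (A,hash)
  {AC}: card=500; try (C,nl_idx)→1140, (A,nl_idx)→1300, (A,hash)→1320, (C,merge)→1520, (A,merge)→1540, (C,hash)→1560 …(+2); best=1140 via (C,nl_idx)
  {AD}: card=2000; try (A,hash)→1620, (D,nl_idx)→2720, (D,merge)→2970, (A,merge)→3140, (A,nl_idx)→4000, (D,hash)→4160 …(+2); best=1620 via (A,hash)
  {ABE}: card=36000; try (B,merge)→6360, (B,hash)→6840, (E,hash)→15400, (B,nl)→73200, (E,merge)→182680, (E,nl)→1441720; best=6360 via (B,merge)
  {ACE}: card=1500; try (C,hash)→2840, (E,hash)→3320, (C,merge)→4160, (C,nl_idx)→4380, (E,merge)→7100, (C,nl)→25200 …(+1); best=2840 via (C,hash)
  {ADE}: card=6000; try (E,hash)→5300, (D,hash)→5440, (D,merge)→5610, (D,nl_idx)→9120, (E,merge)→26580, (D,nl)→61200 …(+1); best=5300 via (E,hash)
  {ABC}: card=75000; try (B,hash)→7040, (B,merge)→9140, (C,hash)→15120, (B,nl)→151140, (C,nl_idx)→160720, (C,merge)→182520 …(+1); best=7040 via (B,hash)
  {ABD}: card=300000; try (B,hash)→9020, (D,hash)→17720, (B,merge)→28620, (D,merge)→183970, (D,nl_idx)→397720, (B,nl)→601620 …(+1); best=9020 via (B,hash)
  {ACD}: card=12500; try (C,hash)→5020, (D,hash)→5640, (D,merge)→8390, (D,nl_idx)→17640, (C,merge)→26420, (C,nl_idx)→28120 …(+2); best=5020 via (C,hash)
  {ABCE}: card=225000; try (B,hash)→9740, (B,merge)→23840, (C,hash)→43760, (E,hash)→83720, (B,nl)→452840, (C,nl_idx)→483360 …(+4); best=9740 via (B,hash)
  {ABDE}: card=900000; try (B,hash)→16700, (D,hash)→46360, (B,merge)→92300, (E,hash)→310700, (D,merge)→620610, (D,nl_idx)→1194360 …(+4); best=16700 via (B,hash)
  {ACDE}: card=37500; try (D,hash)→8340, (C,hash)→12700, (E,hash)→19200, (D,merge)→23090, (D,nl_idx)→52340, (C,nl_idx)→84800 …(+5); best=8340 via (D,hash)
  {ABCD}: card=1875000; try (B,hash)→22920, (D,hash)→86040, (B,merge)→195520, (C,hash)→310420, (D,merge)→1359290, (D,nl_idx)→2482040 …(+5); best=22920 via (B,hash)
  {ABCDE}: card=5625000; try (B,hash)→51240, (D,hash)→238740, (B,merge)→648840, (C,hash)→918100, (E,hash)→1899600, (D,merge)→4286990 …(+8); best=51240 via (B,hash)

51240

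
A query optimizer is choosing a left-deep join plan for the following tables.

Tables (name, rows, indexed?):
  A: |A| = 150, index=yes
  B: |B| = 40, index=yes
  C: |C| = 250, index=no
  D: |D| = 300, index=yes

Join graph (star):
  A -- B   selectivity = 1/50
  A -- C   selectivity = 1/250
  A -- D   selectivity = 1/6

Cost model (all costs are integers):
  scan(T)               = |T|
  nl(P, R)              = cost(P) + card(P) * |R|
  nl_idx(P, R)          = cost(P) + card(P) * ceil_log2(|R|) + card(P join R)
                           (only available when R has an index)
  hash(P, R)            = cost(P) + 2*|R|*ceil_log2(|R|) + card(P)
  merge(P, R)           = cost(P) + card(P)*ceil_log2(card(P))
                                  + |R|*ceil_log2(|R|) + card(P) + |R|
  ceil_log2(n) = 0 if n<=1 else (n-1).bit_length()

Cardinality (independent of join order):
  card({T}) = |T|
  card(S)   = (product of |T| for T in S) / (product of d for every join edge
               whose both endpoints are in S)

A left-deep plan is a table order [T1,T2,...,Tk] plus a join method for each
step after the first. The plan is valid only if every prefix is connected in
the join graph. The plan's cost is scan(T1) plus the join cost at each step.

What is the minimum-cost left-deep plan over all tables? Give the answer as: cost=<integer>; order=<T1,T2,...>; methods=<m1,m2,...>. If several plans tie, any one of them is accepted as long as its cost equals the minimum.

Selinger DP (subsets sized 1..n):
  {A}: scan cost=150, card=150
  {B}: scan cost=40, card=40
  {C}: scan cost=250, card=250
  {D}: scan cost=300, card=300
  {AB}: card=120; try (A,nl_idx)→480, (B,hash)→780, (B,nl_idx)→1170, (A,merge)→1670, (B,merge)→1780, (A,hash)→2480 …(+2); best=480 via (A,nl_idx)
  {AC}: card=150; try (A,nl_idx)→2400, (A,hash)→2900, (C,merge)→3750, (A,merge)→3850, (C,hash)→4300, (C,nl)→37650 …(+1); best=2400 via (A,nl_idx)
  {AD}: card=7500; try (A,hash)→3000, (D,merge)→4500, (A,merge)→4650, (D,hash)→5700, (D,nl_idx)→9000, (A,nl_idx)→10200 …(+2); best=3000 via (A,hash)
  {ABC}: card=120; try (B,hash)→3030, (B,nl_idx)→3420, (C,merge)→3690, (B,merge)→4030, (C,hash)→4600, (B,nl)→8400 …(+1); best=3030 via (B,hash)
  {ABD}: card=6000; try (D,merge)→4440, (D,hash)→6000, (D,nl_idx)→7560, (B,hash)→10980, (D,nl)→36480, (B,nl_idx)→54000 …(+2); best=4440 via (D,merge)
  {ACD}: card=7500; try (D,merge)→6750, (D,hash)→7950, (D,nl_idx)→11250, (C,hash)→14500, (D,nl)→47400, (C,merge)→110250 …(+1); best=6750 via (D,merge)
  {ABCD}: card=6000; try (D,merge)→6990, (D,hash)→8550, (D,nl_idx)→10110, (C,hash)→14440, (B,hash)→14730, (D,nl)→39030 …(+5); best=6990 via (D,merge)

cost=6990; order=C,A,B,D; methods=nl_idx,hash,merge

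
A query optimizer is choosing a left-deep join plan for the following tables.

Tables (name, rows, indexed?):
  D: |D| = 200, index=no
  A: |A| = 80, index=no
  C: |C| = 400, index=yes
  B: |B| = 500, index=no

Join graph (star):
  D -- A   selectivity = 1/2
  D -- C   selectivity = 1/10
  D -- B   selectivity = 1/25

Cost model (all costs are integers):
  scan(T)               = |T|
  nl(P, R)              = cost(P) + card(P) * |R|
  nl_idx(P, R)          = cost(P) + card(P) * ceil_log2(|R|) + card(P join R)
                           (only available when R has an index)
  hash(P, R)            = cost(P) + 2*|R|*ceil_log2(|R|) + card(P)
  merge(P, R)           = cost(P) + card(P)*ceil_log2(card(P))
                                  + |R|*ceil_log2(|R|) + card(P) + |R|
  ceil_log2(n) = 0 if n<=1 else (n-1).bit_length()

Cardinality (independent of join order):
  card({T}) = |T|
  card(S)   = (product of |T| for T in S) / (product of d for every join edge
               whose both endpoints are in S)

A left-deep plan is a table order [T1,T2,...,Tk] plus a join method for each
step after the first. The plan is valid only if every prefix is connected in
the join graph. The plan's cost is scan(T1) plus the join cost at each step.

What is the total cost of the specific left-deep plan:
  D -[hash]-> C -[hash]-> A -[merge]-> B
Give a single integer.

6421720

step 1: scan D: cost=200, card=200
step 2: join C via hash
    card(P join C) = 200*400/(10) = 8000
    cost = 200 + 2*400*9 + 200 = 7600
step 3: join A via hash
    card(P join A) = 8000*80/(2) = 320000
    cost = 7600 + 2*80*7 + 8000 = 16720
step 4: join B via merge
    card(P join B) = 320000*500/(25) = 6400000
    cost = 16720 + 320000*19 + 500*9 + 320000 + 500 = 6421720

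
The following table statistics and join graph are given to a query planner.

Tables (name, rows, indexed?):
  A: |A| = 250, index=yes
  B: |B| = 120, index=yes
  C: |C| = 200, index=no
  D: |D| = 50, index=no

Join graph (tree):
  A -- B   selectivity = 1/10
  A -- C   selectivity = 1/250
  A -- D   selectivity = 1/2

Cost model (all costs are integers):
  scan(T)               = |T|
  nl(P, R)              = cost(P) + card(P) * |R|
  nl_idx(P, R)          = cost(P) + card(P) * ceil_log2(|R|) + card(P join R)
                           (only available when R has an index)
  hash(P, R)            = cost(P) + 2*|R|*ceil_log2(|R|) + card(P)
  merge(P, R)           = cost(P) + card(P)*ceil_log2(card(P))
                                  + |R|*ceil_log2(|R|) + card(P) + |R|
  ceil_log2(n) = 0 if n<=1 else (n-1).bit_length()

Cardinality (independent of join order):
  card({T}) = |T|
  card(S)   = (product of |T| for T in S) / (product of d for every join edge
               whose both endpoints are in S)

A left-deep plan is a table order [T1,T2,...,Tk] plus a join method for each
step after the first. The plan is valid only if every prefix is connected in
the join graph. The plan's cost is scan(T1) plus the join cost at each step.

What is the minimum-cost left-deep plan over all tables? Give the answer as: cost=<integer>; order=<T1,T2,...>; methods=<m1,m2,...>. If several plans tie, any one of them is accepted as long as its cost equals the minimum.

Selinger DP (subsets sized 1..n):
  {A}: scan cost=250, card=250
  {B}: scan cost=120, card=120
  {C}: scan cost=200, card=200
  {D}: scan cost=50, card=50
  {AB}: card=3000; try (B,hash)→2180, (A,merge)→3330, (B,merge)→3460, (A,nl_idx)→4080, (A,hash)→4240, (B,nl_idx)→5000 …(+2); best=2180 via (B,hash)
  {AC}: card=200; try (A,nl_idx)→2000, (C,hash)→3700, (A,merge)→4250, (C,merge)→4300, (A,hash)→4400, (A,nl)→50200 …(+1); best=2000 via (A,nl_idx)
  {AD}: card=6250; try (D,hash)→1100, (A,merge)→2650, (D,merge)→2850, (A,hash)→4100, (A,nl_idx)→6700, (A,nl)→12550 …(+1); best=1100 via (D,hash)
  {ABC}: card=2400; try (B,hash)→3880, (B,merge)→4760, (B,nl_idx)→5800, (C,hash)→8380, (B,nl)→26000, (C,merge)→42980 …(+1); best=3880 via (B,hash)
  {ABD}: card=75000; try (D,hash)→5780, (B,hash)→9030, (D,merge)→41530, (B,merge)→89560, (B,nl_idx)→119850, (D,nl)→152180 …(+1); best=5780 via (D,hash)
  {ACD}: card=5000; try (D,hash)→2800, (D,merge)→4150, (C,hash)→10550, (D,nl)→12000, (C,merge)→90400, (C,nl)→1251100; best=2800 via (D,hash)
  {ABCD}: card=60000; try (D,hash)→6880, (B,hash)→9480, (D,merge)→35430, (B,merge)→73760, (C,hash)→83980, (B,nl_idx)→97800 …(+4); best=6880 via (D,hash)

cost=6880; order=C,A,B,D; methods=nl_idx,hash,hash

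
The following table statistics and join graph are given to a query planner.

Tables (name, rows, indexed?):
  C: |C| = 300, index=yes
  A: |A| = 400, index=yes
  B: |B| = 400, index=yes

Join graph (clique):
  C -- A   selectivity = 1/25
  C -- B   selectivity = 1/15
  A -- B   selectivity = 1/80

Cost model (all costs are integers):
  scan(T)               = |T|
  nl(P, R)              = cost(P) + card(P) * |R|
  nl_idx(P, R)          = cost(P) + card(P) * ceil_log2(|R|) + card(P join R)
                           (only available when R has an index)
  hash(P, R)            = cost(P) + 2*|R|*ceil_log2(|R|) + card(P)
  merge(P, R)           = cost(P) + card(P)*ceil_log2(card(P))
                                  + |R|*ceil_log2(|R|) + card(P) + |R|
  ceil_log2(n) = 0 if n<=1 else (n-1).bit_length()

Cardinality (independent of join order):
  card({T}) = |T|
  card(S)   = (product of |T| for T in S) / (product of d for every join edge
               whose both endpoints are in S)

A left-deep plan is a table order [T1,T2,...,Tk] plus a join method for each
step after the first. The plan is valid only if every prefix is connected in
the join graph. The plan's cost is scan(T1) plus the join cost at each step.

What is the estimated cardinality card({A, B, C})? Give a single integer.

1600

Tables in S: A(400), B(400), C(300)
Edges inside S: C-A(d=25), C-B(d=15), A-B(d=80)
numerator = 400 * 400 * 300 = 48000000
denominator = 25 * 15 * 80 = 30000
card(S) = 48000000 / 30000 = 1600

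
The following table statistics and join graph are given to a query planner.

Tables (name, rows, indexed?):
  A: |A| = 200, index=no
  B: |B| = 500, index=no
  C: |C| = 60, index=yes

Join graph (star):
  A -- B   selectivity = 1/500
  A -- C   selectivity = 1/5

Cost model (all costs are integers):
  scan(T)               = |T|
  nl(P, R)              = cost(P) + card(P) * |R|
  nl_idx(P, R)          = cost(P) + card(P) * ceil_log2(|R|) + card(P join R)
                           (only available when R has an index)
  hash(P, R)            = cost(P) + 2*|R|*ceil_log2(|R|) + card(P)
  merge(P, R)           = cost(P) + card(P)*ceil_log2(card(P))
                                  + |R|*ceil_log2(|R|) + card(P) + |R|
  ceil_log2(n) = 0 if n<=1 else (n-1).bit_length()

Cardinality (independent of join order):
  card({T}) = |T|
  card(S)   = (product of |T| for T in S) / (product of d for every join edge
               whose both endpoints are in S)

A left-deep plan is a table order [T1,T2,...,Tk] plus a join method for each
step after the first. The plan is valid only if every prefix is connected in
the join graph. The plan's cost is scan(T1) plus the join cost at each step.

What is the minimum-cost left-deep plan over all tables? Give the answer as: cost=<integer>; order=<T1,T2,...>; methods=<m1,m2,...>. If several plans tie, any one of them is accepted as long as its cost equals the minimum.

Selinger DP (subsets sized 1..n):
  {A}: scan cost=200, card=200
  {B}: scan cost=500, card=500
  {C}: scan cost=60, card=60
  {AB}: card=200; try (A,hash)→4200, (B,merge)→7000, (A,merge)→7300, (B,hash)→9400, (B,nl)→100200, (A,nl)→100500; best=4200 via (A,hash)
  {AC}: card=2400; try (C,hash)→1120, (A,merge)→2280, (C,merge)→2420, (A,hash)→3320, (C,nl_idx)→3800, (A,nl)→12060 …(+1); best=1120 via (C,hash)
  {ABC}: card=2400; try (C,hash)→5120, (C,merge)→6420, (C,nl_idx)→7800, (B,hash)→12520, (C,nl)→16200, (B,merge)→37320 …(+1); best=5120 via (C,hash)

cost=5120; order=B,A,C; methods=hash,hash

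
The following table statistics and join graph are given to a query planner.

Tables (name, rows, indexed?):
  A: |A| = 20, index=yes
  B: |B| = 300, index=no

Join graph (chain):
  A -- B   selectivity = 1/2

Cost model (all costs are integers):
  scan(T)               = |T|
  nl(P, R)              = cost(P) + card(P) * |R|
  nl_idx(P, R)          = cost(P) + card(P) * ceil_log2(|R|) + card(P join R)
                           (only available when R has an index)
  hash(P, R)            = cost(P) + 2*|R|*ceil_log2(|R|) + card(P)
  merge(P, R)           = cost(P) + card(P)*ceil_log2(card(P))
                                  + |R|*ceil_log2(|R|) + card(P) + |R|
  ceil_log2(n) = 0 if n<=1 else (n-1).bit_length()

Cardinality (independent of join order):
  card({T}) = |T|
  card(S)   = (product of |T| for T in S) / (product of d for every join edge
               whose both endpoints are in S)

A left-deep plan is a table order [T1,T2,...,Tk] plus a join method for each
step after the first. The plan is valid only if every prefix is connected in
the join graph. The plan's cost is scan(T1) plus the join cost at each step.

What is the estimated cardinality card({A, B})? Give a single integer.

3000

Tables in S: A(20), B(300)
Edges inside S: A-B(d=2)
numerator = 20 * 300 = 6000
denominator = 2 = 2
card(S) = 6000 / 2 = 3000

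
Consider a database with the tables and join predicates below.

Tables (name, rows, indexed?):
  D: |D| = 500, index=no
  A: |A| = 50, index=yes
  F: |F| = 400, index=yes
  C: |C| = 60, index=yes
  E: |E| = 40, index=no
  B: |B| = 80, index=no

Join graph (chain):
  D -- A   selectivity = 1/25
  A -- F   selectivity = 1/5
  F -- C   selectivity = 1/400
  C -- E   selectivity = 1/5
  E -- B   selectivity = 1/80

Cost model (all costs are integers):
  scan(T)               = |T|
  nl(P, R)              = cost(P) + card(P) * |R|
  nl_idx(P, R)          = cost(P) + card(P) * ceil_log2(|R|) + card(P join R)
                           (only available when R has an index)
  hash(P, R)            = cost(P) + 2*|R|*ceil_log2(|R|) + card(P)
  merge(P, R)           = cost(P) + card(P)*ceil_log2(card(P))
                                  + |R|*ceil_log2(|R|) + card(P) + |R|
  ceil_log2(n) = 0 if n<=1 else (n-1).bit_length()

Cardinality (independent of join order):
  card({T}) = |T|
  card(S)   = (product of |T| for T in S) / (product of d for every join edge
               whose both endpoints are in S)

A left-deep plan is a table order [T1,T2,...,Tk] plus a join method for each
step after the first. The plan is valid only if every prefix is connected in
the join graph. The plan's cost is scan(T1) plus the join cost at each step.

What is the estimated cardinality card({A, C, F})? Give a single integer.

600

Tables in S: A(50), C(60), F(400)
Edges inside S: A-F(d=5), F-C(d=400)
numerator = 50 * 60 * 400 = 1200000
denominator = 5 * 400 = 2000
card(S) = 1200000 / 2000 = 600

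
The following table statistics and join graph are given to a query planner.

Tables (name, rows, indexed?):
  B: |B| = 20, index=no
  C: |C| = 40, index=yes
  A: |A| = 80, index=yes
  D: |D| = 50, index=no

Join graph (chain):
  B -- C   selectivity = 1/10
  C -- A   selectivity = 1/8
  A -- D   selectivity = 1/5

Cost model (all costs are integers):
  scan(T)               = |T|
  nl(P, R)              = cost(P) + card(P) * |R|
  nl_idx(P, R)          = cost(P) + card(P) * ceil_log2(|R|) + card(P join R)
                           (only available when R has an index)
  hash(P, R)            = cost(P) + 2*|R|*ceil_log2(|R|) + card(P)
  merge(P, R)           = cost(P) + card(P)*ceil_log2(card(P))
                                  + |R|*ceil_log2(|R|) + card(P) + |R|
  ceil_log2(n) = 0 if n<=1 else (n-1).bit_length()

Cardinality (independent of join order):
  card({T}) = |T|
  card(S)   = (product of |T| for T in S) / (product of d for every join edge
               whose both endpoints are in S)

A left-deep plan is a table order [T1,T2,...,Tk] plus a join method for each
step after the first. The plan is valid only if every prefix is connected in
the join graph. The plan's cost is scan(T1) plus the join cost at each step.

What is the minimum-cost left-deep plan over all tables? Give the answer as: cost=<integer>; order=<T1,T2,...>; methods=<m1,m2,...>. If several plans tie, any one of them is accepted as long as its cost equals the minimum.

cost=2640; order=A,C,B,D; methods=hash,hash,hash

Selinger DP (subsets sized 1..n):
  {B}: scan cost=20, card=20
  {C}: scan cost=40, card=40
  {A}: scan cost=80, card=80
  {D}: scan cost=50, card=50
  {BC}: card=80; try (C,nl_idx)→220, (B,hash)→280, (C,merge)→420, (B,merge)→440, (C,hash)→520, (C,nl)→820 …(+1); best=220 via (C,nl_idx)
  {AC}: card=400; try (C,hash)→640, (A,nl_idx)→720, (C,nl_idx)→960, (A,merge)→960, (C,merge)→1000, (A,hash)→1200 …(+2); best=640 via (C,hash)
  {AD}: card=800; try (D,hash)→760, (A,merge)→1040, (D,merge)→1070, (A,nl_idx)→1200, (A,hash)→1220, (A,nl)→4050 …(+1); best=760 via (D,hash)
  {ABC}: card=800; try (B,hash)→1240, (A,hash)→1420, (A,merge)→1500, (A,nl_idx)→1580, (B,merge)→4760, (A,nl)→6620 …(+1); best=1240 via (B,hash)
  {ACD}: card=4000; try (D,hash)→1640, (C,hash)→2040, (D,merge)→4990, (C,nl_idx)→9560, (C,merge)→9840, (D,nl)→20640 …(+1); best=1640 via (D,hash)
  {ABCD}: card=8000; try (D,hash)→2640, (B,hash)→5840, (D,merge)→10390, (D,nl)→41240, (B,merge)→53760, (B,nl)→81640; best=2640 via (D,hash)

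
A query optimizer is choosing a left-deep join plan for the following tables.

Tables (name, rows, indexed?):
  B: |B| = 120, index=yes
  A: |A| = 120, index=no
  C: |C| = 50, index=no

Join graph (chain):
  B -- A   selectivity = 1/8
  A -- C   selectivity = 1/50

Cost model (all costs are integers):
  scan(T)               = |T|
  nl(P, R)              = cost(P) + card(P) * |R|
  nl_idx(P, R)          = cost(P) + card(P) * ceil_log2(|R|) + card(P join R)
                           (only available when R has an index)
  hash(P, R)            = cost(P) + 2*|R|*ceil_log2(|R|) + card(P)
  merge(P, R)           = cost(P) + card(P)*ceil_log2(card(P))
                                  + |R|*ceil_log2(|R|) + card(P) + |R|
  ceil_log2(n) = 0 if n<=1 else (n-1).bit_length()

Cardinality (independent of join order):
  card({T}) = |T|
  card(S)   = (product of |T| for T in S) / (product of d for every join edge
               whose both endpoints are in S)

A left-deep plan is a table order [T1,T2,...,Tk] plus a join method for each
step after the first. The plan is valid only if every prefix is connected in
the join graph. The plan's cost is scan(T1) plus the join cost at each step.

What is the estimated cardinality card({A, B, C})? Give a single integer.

1800

Tables in S: A(120), B(120), C(50)
Edges inside S: B-A(d=8), A-C(d=50)
numerator = 120 * 120 * 50 = 720000
denominator = 8 * 50 = 400
card(S) = 720000 / 400 = 1800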